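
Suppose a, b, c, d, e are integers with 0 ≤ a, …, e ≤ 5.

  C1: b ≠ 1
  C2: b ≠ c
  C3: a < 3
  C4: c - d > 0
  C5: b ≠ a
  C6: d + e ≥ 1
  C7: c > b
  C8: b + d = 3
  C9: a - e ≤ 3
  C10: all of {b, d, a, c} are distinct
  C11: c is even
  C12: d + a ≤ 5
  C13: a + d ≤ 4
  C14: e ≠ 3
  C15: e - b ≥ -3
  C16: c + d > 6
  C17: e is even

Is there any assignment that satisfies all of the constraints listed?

Setting (a, b, c, d, e) = (1, 0, 4, 3, 0) satisfies everything: constraint 4: c - d = 1; constraint 6: d + e = 3, and the others follow.

Satisfiable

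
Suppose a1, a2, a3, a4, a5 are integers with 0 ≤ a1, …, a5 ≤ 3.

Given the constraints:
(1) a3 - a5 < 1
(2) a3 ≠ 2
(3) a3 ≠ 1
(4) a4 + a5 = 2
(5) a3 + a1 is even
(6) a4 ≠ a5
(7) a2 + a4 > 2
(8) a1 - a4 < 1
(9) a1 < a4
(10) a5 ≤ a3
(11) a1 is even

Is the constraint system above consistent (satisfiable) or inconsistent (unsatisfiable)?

Setting (a1, a2, a3, a4, a5) = (0, 1, 0, 2, 0) satisfies everything: constraint 1: a3 - a5 = 0; constraint 4: a4 + a5 = 2, and the others follow.

Satisfiable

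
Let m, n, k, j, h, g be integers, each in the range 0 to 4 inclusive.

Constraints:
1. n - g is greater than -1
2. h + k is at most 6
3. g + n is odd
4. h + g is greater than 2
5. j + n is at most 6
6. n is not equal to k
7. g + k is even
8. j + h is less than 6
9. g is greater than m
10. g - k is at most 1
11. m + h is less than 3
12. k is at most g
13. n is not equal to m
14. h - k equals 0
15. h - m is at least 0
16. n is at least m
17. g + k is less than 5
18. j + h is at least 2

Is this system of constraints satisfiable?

Satisfiable

Try m = 0, n = 3, k = 2, j = 3, h = 2, g = 2.
Check constraint 1: n - g = 1; constraint 2: h + k = 4; constraint 4: h + g = 4. The remaining constraints are straightforward to verify.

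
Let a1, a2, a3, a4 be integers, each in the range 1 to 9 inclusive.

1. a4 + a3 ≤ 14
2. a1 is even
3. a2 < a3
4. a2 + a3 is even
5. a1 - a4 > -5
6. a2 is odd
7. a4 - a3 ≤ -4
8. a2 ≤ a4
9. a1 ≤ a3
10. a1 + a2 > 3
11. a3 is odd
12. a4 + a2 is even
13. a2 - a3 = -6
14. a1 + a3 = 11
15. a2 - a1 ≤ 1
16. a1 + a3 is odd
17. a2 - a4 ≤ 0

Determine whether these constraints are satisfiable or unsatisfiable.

Satisfiable

The assignment a1 = 2, a2 = 3, a3 = 9, a4 = 5 works:
  constraint 1 holds since a4 + a3 = 14.
  constraint 5 holds since a1 - a4 = -3.
The rest check out directly.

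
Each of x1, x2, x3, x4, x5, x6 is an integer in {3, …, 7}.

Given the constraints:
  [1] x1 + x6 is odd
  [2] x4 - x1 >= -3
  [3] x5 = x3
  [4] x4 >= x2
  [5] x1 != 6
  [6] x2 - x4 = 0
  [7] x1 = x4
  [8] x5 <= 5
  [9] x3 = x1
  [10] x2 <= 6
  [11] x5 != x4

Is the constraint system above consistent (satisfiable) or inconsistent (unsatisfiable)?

From constraints 3, 7, and 9, x5 = x3 = x1 = x4, so x5 = x4. But constraint 11 says x5 ≠ x4. Contradiction.

Unsatisfiable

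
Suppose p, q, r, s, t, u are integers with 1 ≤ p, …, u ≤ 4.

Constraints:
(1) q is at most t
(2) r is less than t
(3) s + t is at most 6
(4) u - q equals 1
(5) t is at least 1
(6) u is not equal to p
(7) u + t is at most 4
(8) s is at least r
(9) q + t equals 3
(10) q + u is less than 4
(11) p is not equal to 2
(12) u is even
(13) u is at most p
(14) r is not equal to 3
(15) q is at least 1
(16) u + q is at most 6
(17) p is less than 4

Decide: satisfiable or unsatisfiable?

Take p = 3, q = 1, r = 1, s = 2, t = 2, u = 2. Then constraint 3: s + t = 4; constraint 4: u - q = 1; constraint 7: u + t = 4, and every other listed constraint is also met.

Satisfiable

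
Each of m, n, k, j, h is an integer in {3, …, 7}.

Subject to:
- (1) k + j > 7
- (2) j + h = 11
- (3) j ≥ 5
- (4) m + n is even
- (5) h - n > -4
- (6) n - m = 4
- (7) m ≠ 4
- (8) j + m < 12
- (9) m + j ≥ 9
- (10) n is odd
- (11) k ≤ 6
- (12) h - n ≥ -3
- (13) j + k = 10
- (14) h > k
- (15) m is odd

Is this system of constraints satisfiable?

Satisfiable

Try m = 3, n = 7, k = 3, j = 7, h = 4.
Check constraint 1: k + j = 10; constraint 2: j + h = 11; constraint 5: h - n = -3. The remaining constraints are straightforward to verify.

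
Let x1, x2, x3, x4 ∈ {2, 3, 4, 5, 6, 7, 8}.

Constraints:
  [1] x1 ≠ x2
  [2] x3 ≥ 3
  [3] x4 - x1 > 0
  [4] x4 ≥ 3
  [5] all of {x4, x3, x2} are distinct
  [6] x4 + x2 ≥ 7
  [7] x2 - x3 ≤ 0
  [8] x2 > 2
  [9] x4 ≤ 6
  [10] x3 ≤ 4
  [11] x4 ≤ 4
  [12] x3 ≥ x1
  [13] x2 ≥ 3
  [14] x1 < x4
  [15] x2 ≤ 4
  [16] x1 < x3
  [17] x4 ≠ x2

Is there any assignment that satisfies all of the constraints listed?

Unsatisfiable

Constraints 2, 4, 10, 11, 13, and 15 confine each of x4, x3, x2 to the 2 values {3, 4}.
Constraint 5 requires all 3 of them to be distinct, but only 2 values are available — impossible by the pigeonhole principle.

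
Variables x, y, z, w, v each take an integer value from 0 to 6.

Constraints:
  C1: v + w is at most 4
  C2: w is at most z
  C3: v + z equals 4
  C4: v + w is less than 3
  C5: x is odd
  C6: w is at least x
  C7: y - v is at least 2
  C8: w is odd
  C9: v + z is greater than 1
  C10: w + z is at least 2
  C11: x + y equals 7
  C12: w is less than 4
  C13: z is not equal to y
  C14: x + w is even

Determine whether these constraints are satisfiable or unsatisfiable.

Satisfiable

The assignment x = 1, y = 6, z = 3, w = 1, v = 1 works:
  constraint 1 holds since v + w = 2.
  constraint 3 holds since v + z = 4.
The rest check out directly.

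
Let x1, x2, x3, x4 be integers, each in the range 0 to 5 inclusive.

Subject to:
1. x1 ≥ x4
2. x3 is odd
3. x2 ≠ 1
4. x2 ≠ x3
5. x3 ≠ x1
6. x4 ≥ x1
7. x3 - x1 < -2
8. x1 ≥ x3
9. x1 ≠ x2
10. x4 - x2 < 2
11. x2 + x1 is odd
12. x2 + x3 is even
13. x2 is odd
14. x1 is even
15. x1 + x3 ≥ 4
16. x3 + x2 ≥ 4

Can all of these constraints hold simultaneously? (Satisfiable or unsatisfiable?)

Take x1 = 4, x2 = 3, x3 = 1, x4 = 4. Then constraint 7: x3 - x1 = -3; constraint 10: x4 - x2 = 1; constraint 15: x1 + x3 = 5, and every other listed constraint is also met.

Satisfiable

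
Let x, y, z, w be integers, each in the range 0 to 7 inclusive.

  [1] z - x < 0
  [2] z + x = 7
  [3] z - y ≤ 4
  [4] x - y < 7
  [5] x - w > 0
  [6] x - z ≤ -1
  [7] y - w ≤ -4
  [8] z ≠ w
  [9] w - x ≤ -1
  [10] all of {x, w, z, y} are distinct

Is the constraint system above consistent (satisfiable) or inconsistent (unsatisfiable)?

Unsatisfiable

Constraints 3, 6, 7, and 9 give x − w ≥ 1, w − y ≥ 4, y − z ≥ -4, z − x ≥ 1.
Adding all 4 inequalities: the left sides telescope to 0, and the right sides sum to 1 + 4 + (-4) + 1 = 2. So 0 ≥ 2, which is false.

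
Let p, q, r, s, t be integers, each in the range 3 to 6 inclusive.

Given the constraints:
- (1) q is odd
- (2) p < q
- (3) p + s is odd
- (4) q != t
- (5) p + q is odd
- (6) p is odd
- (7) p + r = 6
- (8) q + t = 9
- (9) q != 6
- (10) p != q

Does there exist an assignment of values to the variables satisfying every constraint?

Constraint 6 makes p odd and constraint 1 makes q odd, so p + q must be even. Constraint 5 says p + q is odd — contradiction.

Unsatisfiable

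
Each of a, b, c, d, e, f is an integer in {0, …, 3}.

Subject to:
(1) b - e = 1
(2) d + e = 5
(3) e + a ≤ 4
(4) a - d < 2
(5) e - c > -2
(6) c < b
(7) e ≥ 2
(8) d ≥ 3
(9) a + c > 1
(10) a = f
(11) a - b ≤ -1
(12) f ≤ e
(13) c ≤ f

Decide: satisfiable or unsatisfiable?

The assignment a = 2, b = 3, c = 2, d = 3, e = 2, f = 2 works:
  constraint 1 holds since b - e = 1.
  constraint 2 holds since d + e = 5.
  constraint 3 holds since e + a = 4.
The rest check out directly.

Satisfiable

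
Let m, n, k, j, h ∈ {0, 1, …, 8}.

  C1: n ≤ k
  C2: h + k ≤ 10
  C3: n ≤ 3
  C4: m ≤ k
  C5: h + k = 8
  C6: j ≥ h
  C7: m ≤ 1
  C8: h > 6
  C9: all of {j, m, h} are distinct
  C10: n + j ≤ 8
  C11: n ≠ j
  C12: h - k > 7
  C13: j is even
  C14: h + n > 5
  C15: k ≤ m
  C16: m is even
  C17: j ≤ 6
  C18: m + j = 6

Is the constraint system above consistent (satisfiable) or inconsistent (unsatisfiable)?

Unsatisfiable

From constraints 6 and 17: h ≤ j ≤ 6. From constraints 7 and 15: k ≤ m ≤ 1. Hence h + k ≤ 7. But constraint 5 requires h + k = 8, and 8 > 7. Contradiction.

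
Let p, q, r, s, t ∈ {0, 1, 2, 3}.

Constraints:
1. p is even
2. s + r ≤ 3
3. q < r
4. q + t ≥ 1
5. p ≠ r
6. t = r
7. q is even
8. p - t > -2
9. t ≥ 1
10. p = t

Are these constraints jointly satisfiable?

From constraints 6 and 10, p = t = r, so p = r. But constraint 5 says p ≠ r. Contradiction.

Unsatisfiable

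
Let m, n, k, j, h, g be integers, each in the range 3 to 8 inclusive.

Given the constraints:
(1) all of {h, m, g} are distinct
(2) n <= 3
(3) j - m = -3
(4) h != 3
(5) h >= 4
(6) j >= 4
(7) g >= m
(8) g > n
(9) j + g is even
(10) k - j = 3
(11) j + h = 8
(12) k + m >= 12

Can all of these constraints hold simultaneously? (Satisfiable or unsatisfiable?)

Satisfiable

One satisfying assignment is m = 7, n = 3, k = 7, j = 4, h = 4, g = 8.
For the less obvious constraints — constraint 3: j - m = -3; constraint 10: k - j = 3; constraint 11: j + h = 8 — and the others hold by inspection.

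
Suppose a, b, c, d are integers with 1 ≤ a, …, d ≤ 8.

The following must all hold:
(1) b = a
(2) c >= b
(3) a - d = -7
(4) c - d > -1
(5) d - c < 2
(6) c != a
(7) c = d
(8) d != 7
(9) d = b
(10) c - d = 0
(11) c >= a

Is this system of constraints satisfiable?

Unsatisfiable

From constraints 1, 7, and 9, c = d = b = a, so c = a. But constraint 6 says c ≠ a. Contradiction.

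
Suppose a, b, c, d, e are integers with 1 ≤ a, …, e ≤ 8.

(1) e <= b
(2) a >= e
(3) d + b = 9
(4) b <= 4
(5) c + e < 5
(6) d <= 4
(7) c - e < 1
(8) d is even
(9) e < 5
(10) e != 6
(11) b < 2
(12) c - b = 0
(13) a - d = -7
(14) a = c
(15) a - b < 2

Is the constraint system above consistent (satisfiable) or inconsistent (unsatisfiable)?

Unsatisfiable

From constraint 6: d ≤ 4. From constraint 4: b ≤ 4. Hence d + b ≤ 8. But constraint 3 requires d + b = 9, and 9 > 8. Contradiction.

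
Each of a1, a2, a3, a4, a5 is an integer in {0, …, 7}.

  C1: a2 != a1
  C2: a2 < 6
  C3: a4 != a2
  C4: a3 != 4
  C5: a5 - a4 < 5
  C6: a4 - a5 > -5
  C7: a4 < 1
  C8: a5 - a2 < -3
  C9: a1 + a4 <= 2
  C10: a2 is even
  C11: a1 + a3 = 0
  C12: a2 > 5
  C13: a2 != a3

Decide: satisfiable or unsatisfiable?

From constraint 12: a2 ≥ 6. From constraint 2: a2 ≤ 5. But 5 < 6, so no value of a2 works.

Unsatisfiable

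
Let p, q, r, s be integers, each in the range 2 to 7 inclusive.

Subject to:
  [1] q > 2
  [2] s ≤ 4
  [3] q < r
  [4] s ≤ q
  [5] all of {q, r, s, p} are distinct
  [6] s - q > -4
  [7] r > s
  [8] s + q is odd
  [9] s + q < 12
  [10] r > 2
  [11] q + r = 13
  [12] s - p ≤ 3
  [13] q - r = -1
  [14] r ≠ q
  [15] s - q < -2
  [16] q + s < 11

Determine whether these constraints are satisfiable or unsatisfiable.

Satisfiable

One satisfying assignment is p = 2, q = 6, r = 7, s = 3.
For the less obvious constraints — constraint 6: s - q = -3; constraint 9: s + q = 9 — and the others hold by inspection.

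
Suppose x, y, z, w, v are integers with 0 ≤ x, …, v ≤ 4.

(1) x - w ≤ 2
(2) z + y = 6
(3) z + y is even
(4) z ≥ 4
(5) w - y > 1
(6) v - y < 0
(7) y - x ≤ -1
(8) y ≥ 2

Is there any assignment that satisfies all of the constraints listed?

Try x = 4, y = 2, z = 4, w = 4, v = 1.
Check constraint 1: x - w = 0; constraint 2: z + y = 6. The remaining constraints are straightforward to verify.

Satisfiable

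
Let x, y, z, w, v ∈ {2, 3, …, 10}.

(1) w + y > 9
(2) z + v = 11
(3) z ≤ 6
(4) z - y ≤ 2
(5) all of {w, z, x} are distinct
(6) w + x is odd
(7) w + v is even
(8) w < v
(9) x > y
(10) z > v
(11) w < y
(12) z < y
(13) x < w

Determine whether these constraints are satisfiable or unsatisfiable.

Unsatisfiable

Constraints 8, 9, 10, 12, and 13 give z < y, y < x, x < w, w < v, v < z. Chaining: z < y < x < w < v < z, which forces z < z — impossible.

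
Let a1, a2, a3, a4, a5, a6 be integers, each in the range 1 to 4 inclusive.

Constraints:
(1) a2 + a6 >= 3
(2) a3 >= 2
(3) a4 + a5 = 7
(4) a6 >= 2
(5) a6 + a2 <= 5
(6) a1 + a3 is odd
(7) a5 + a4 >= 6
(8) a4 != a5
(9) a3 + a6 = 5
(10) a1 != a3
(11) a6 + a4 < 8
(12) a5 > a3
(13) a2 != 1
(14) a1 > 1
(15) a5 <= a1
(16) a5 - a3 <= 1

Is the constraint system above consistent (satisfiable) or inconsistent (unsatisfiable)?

Satisfiable

Try a1 = 4, a2 = 3, a3 = 3, a4 = 3, a5 = 4, a6 = 2.
Check constraint 1: a2 + a6 = 5; constraint 3: a4 + a5 = 7. The remaining constraints are straightforward to verify.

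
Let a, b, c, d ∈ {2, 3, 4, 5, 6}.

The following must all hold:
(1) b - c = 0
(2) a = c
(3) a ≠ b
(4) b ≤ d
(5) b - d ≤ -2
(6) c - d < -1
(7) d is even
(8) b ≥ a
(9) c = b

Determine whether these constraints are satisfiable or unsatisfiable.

Unsatisfiable

From constraints 2 and 9, a = c = b, so a = b. But constraint 3 says a ≠ b. Contradiction.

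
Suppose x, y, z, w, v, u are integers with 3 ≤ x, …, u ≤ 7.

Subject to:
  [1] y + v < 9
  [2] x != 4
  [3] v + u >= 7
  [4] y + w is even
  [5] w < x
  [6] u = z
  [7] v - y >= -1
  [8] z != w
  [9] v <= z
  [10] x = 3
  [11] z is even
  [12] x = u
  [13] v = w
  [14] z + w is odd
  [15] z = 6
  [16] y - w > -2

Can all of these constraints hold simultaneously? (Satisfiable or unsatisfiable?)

Unsatisfiable

Constraint 10 fixes x = 3 and constraint 15 fixes z = 6. Constraints 6 and 12 give x = u = z, so x = z. But 3 ≠ 6 — contradiction.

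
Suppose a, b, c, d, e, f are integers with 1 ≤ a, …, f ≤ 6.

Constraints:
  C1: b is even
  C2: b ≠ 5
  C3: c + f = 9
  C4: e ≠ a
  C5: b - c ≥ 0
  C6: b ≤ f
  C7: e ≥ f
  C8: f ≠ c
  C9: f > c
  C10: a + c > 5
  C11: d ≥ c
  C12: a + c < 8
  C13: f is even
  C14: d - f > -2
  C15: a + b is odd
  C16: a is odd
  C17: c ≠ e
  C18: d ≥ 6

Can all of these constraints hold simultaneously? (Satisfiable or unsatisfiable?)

Setting (a, b, c, d, e, f) = (3, 4, 3, 6, 6, 6) satisfies everything: constraint 3: c + f = 9; constraint 5: b - c = 1, and the others follow.

Satisfiable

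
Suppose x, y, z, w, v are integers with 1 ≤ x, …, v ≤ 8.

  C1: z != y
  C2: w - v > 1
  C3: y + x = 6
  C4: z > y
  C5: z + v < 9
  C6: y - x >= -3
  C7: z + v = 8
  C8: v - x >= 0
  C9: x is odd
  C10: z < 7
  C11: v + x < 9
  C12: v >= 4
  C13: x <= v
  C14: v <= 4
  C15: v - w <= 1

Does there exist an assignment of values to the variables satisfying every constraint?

Satisfiable

Setting (x, y, z, w, v) = (3, 3, 4, 6, 4) satisfies everything: constraint 2: w - v = 2; constraint 3: y + x = 6; constraint 5: z + v = 8, and the others follow.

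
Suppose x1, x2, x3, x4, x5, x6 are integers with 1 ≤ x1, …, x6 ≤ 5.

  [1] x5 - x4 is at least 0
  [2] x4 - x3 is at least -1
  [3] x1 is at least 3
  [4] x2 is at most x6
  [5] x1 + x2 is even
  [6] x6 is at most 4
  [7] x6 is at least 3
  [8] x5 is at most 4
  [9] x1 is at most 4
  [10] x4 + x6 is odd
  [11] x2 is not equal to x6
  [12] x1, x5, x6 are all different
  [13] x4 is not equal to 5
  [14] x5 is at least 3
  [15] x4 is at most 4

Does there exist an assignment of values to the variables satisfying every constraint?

Constraints 3, 6, 7, 8, 9, and 14 confine each of x1, x5, x6 to the 2 values {3, 4}.
Constraint 12 requires all 3 of them to be distinct, but only 2 values are available — impossible by the pigeonhole principle.

Unsatisfiable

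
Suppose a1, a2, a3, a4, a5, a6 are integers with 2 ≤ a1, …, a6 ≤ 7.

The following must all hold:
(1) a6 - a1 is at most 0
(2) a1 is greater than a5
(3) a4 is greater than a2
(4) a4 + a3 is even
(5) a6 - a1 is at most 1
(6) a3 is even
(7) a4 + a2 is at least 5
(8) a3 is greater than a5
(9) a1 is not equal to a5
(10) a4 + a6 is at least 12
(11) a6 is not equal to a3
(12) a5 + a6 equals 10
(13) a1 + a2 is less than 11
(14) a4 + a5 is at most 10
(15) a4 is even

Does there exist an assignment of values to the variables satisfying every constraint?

Setting (a1, a2, a3, a4, a5, a6) = (7, 2, 4, 6, 3, 7) satisfies everything: constraint 1: a6 - a1 = 0; constraint 5: a6 - a1 = 0; constraint 7: a4 + a2 = 8, and the others follow.

Satisfiable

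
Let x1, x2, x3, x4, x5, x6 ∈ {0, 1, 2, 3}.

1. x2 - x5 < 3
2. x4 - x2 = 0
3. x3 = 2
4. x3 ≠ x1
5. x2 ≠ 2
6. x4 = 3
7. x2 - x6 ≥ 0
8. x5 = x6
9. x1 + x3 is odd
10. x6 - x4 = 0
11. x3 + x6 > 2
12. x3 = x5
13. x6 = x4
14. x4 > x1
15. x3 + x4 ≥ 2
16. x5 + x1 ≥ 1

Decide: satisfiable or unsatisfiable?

Constraint 3 fixes x3 = 2 and constraint 6 fixes x4 = 3. Constraints 8, 12, and 13 give x3 = x5 = x6 = x4, so x3 = x4. But 2 ≠ 3 — contradiction.

Unsatisfiable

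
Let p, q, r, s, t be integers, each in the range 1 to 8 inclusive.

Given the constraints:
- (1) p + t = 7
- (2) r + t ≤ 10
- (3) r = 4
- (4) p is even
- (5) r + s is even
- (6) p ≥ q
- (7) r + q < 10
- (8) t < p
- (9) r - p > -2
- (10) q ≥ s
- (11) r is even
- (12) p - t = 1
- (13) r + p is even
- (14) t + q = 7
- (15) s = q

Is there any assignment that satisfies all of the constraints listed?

The assignment p = 4, q = 4, r = 4, s = 4, t = 3 works:
  constraint 1 holds since p + t = 7.
  constraint 2 holds since r + t = 7.
The rest check out directly.

Satisfiable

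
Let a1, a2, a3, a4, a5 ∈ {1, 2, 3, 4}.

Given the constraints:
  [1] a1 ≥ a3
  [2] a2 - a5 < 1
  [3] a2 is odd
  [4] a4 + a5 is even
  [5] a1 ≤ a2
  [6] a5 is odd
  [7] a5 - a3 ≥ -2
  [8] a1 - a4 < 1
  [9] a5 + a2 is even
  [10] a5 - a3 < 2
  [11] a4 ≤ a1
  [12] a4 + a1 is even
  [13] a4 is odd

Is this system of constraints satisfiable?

Satisfiable

Setting (a1, a2, a3, a4, a5) = (1, 1, 1, 1, 1) satisfies everything: constraint 2: a2 - a5 = 0; constraint 7: a5 - a3 = 0, and the others follow.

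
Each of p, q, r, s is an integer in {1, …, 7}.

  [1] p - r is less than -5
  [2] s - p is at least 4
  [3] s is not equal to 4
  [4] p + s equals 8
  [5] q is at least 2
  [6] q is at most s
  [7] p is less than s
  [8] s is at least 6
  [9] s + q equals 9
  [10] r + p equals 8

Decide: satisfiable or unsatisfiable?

Try p = 1, q = 2, r = 7, s = 7.
Check constraint 1: p - r = -6; constraint 2: s - p = 6. The remaining constraints are straightforward to verify.

Satisfiable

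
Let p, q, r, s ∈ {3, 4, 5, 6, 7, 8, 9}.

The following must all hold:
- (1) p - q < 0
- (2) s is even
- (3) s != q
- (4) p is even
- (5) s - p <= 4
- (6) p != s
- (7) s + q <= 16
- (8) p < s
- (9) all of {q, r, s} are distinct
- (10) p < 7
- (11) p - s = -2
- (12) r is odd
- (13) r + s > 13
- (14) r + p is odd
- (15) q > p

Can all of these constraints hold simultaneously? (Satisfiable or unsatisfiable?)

Satisfiable

Try p = 4, q = 7, r = 9, s = 6.
Check constraint 1: p - q = -3; constraint 5: s - p = 2. The remaining constraints are straightforward to verify.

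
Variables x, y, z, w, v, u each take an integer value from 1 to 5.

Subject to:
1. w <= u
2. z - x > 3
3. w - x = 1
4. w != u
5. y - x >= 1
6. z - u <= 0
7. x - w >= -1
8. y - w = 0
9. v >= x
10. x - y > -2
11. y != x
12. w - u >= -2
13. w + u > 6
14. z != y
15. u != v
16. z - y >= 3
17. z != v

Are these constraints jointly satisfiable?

Unsatisfiable

Constraints 5, 6, 7, 12, and 16 give u − z ≥ 0, z − y ≥ 3, y − x ≥ 1, x − w ≥ -1, w − u ≥ -2.
Adding all 5 inequalities: the left sides telescope to 0, and the right sides sum to 0 + 3 + 1 + (-1) + (-2) = 1. So 0 ≥ 1, which is false.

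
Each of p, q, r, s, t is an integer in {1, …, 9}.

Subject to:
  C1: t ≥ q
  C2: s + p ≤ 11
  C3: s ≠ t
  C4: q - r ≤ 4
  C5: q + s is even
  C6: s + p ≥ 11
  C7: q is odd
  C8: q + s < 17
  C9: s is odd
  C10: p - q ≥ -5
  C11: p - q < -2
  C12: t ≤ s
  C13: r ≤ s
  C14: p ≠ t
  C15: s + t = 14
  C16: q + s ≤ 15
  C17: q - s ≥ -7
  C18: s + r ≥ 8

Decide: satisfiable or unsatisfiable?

Try p = 2, q = 5, r = 2, s = 9, t = 5.
Check constraint 2: s + p = 11; constraint 4: q - r = 3. The remaining constraints are straightforward to verify.

Satisfiable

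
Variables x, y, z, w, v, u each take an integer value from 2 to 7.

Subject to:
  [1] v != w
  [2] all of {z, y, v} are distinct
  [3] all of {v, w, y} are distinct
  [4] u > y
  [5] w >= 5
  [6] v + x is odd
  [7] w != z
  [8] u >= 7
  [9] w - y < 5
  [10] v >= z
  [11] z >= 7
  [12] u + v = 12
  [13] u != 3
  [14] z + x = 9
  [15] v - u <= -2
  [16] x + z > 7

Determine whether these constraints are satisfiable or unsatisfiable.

Unsatisfiable

From constraint 8: u ≥ 7. From constraints 10 and 11: v ≥ z ≥ 7. Hence u + v ≥ 14. But constraint 12 requires u + v = 12, and 12 < 14. Contradiction.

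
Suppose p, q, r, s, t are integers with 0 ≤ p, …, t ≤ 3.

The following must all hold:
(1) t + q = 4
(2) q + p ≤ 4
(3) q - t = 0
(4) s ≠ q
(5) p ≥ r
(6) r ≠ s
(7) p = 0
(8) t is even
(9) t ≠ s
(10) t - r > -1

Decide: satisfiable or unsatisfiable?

Satisfiable

The assignment p = 0, q = 2, r = 0, s = 3, t = 2 works:
  constraint 1 holds since t + q = 4.
  constraint 2 holds since q + p = 2.
The rest check out directly.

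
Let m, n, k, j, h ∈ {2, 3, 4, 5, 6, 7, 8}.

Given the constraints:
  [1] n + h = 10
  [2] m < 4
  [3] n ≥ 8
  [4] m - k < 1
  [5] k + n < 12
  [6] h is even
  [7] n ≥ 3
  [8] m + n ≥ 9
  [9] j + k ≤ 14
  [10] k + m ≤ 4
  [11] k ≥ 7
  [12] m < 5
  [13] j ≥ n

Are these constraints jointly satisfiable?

From constraints 3 and 13: j ≥ n ≥ 8. From constraint 11: k ≥ 7. Hence j + k ≥ 15. But constraint 9 requires j + k ≤ 14, and 14 < 15. Contradiction.

Unsatisfiable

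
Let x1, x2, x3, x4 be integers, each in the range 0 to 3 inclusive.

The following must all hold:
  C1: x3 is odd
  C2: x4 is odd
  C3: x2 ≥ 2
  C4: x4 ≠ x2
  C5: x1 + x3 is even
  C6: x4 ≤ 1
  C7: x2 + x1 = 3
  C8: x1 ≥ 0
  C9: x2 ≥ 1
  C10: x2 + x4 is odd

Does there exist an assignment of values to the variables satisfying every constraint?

The assignment x1 = 1, x2 = 2, x3 = 1, x4 = 1 works:
  constraint 1 holds since x3 = 1 is odd.
  constraint 7 holds since x2 + x1 = 3.
The rest check out directly.

Satisfiable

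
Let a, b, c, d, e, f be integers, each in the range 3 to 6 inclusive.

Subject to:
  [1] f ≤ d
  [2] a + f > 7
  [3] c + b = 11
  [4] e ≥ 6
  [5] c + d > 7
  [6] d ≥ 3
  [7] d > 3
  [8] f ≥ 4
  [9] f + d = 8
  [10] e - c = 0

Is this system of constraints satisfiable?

One satisfying assignment is a = 5, b = 5, c = 6, d = 4, e = 6, f = 4.
For the less obvious constraints — constraint 2: a + f = 9; constraint 3: c + b = 11; constraint 5: c + d = 10 — and the others hold by inspection.

Satisfiable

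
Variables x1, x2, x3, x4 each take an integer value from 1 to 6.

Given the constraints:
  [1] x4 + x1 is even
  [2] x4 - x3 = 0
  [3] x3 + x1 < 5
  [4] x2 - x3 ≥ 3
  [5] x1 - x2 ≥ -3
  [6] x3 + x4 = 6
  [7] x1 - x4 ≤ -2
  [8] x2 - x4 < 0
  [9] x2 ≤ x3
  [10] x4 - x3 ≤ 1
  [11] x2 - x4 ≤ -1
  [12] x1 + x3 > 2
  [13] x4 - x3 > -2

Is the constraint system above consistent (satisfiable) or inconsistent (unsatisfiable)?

Constraints 4, 5, 7, and 10 give x2 − x3 ≥ 3, x3 − x4 ≥ -1, x4 − x1 ≥ 2, x1 − x2 ≥ -3.
Adding all 4 inequalities: the left sides telescope to 0, and the right sides sum to 3 + (-1) + 2 + (-3) = 1. So 0 ≥ 1, which is false.

Unsatisfiable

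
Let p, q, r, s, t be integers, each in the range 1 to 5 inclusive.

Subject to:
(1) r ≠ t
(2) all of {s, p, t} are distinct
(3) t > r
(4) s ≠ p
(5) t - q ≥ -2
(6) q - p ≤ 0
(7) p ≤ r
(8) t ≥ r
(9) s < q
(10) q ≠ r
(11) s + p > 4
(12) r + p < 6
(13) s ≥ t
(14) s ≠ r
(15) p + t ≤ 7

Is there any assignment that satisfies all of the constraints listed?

Unsatisfiable

Constraints 3, 6, 7, 9, and 13 give p ≤ r, r < t, t ≤ s, s < q, q ≤ p. Chaining: p ≤ r < t ≤ s < q ≤ p, which forces p < p — impossible.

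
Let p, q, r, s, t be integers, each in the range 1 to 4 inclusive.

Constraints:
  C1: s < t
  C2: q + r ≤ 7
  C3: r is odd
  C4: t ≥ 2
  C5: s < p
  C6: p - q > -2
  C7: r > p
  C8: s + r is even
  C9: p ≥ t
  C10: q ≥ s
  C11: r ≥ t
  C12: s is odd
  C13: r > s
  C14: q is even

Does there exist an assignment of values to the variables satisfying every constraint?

Satisfiable

Try p = 2, q = 2, r = 3, s = 1, t = 2.
Check constraint 2: q + r = 5; constraint 6: p - q = 0. The remaining constraints are straightforward to verify.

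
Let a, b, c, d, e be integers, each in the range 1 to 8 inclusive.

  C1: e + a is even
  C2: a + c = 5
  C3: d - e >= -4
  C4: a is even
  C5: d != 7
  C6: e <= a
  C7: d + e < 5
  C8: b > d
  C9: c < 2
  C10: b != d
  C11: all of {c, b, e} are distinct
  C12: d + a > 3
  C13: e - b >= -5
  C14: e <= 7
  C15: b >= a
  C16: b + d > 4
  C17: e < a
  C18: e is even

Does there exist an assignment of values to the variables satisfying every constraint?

Setting (a, b, c, d, e) = (4, 4, 1, 1, 2) satisfies everything: constraint 2: a + c = 5; constraint 3: d - e = -1, and the others follow.

Satisfiable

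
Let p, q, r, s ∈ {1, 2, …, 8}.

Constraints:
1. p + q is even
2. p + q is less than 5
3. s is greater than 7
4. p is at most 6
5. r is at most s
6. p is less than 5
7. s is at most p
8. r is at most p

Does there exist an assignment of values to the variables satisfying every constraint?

From constraint 3: s ≥ 8. From constraints 4 and 7: s ≤ p and p ≤ 6, so s ≤ 6. But 6 < 8, so no value of s works.

Unsatisfiable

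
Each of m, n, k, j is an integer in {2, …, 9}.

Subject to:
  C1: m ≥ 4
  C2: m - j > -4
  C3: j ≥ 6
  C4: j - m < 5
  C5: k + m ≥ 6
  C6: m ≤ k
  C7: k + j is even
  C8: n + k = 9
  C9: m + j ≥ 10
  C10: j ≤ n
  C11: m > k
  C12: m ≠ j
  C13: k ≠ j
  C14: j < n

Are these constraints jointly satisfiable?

From constraints 3 and 10: n ≥ j ≥ 6. From constraints 1 and 6: k ≥ m ≥ 4. Hence n + k ≥ 10. But constraint 8 requires n + k = 9, and 9 < 10. Contradiction.

Unsatisfiable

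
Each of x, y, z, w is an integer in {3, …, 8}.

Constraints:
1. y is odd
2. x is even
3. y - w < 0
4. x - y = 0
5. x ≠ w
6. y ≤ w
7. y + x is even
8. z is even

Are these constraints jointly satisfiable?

Unsatisfiable

Constraint 1 makes y odd and constraint 2 makes x even, so y + x must be odd. Constraint 7 says y + x is even — contradiction.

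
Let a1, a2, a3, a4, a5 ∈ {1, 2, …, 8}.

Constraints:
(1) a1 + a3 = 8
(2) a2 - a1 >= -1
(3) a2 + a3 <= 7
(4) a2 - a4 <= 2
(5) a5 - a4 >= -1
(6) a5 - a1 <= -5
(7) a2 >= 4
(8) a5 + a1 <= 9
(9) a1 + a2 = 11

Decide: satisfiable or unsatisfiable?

Constraints 2, 4, 5, and 6 give a1 − a5 ≥ 5, a5 − a4 ≥ -1, a4 − a2 ≥ -2, a2 − a1 ≥ -1.
Adding all 4 inequalities: the left sides telescope to 0, and the right sides sum to 5 + (-1) + (-2) + (-1) = 1. So 0 ≥ 1, which is false.

Unsatisfiable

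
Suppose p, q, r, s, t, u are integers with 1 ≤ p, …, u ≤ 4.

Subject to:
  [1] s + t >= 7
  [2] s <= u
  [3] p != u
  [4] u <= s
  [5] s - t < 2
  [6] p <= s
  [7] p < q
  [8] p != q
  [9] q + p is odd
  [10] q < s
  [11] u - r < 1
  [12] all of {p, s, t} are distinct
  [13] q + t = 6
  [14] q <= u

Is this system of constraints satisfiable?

Satisfiable

The assignment p = 1, q = 2, r = 4, s = 3, t = 4, u = 3 works:
  constraint 1 holds since s + t = 7.
  constraint 5 holds since s - t = -1.
The rest check out directly.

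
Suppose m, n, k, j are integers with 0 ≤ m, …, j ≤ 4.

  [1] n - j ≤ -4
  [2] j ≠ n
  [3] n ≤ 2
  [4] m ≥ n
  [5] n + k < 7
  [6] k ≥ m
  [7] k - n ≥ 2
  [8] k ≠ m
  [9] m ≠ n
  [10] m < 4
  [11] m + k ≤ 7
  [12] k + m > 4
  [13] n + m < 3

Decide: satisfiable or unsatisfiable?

Try m = 2, n = 0, k = 4, j = 4.
Check constraint 1: n - j = -4; constraint 5: n + k = 4. The remaining constraints are straightforward to verify.

Satisfiable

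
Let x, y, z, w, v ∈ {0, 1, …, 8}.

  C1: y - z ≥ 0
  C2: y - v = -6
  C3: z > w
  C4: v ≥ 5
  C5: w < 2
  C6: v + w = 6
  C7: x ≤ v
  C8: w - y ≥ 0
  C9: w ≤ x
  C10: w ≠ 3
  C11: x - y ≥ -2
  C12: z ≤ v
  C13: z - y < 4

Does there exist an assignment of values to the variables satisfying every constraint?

Unsatisfiable

Constraints 1, 3, and 8 give z ≤ y, y ≤ w, w < z. Chaining: z ≤ y ≤ w < z, which forces z < z — impossible.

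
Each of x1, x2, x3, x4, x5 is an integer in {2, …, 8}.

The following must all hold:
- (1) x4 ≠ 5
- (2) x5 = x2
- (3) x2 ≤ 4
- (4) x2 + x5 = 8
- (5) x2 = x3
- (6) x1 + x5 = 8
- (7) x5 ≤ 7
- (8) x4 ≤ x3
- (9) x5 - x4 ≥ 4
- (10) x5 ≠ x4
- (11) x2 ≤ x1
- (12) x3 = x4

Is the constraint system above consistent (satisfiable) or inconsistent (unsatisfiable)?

From constraints 2, 5, and 12, x5 = x2 = x3 = x4, so x5 = x4. But constraint 10 says x5 ≠ x4. Contradiction.

Unsatisfiable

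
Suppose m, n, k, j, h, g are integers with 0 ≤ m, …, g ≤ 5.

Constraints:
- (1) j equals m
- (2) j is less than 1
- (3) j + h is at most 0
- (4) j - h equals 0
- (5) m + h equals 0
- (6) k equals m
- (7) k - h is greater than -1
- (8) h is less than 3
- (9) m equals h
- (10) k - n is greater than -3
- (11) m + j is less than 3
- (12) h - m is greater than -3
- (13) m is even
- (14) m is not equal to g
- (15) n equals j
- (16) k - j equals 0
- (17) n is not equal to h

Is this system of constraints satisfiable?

Unsatisfiable

From constraints 1, 9, and 15, n = j = m = h, so n = h. But constraint 17 says n ≠ h. Contradiction.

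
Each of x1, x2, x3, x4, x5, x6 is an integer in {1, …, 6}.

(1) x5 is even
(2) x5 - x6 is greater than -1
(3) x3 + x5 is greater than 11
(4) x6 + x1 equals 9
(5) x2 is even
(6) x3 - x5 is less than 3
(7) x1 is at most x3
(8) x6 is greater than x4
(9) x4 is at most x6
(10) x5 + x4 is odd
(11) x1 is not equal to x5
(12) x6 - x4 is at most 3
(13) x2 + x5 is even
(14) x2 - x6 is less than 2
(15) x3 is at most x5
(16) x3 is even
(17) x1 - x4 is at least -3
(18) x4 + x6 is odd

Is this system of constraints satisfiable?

Setting (x1, x2, x3, x4, x5, x6) = (3, 6, 6, 3, 6, 6) satisfies everything: constraint 2: x5 - x6 = 0; constraint 3: x3 + x5 = 12; constraint 4: x6 + x1 = 9, and the others follow.

Satisfiable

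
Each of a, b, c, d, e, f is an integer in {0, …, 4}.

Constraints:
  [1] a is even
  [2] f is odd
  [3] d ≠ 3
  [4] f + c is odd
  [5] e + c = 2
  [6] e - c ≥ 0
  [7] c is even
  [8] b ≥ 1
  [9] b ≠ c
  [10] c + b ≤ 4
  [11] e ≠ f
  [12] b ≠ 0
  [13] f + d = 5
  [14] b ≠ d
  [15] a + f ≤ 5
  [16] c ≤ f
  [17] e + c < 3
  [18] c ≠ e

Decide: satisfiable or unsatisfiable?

Satisfiable

Setting (a, b, c, d, e, f) = (0, 1, 0, 2, 2, 3) satisfies everything: constraint 5: e + c = 2; constraint 6: e - c = 2, and the others follow.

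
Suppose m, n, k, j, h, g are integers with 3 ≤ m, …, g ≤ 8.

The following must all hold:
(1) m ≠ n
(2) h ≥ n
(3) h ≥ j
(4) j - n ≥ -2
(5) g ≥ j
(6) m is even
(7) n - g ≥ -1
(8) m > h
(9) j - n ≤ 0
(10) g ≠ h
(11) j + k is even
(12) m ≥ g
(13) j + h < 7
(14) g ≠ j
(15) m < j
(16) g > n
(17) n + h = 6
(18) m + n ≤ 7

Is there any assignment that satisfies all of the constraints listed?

Unsatisfiable

Constraints 3, 8, and 15 give j ≤ h, h < m, m < j. Chaining: j ≤ h < m < j, which forces j < j — impossible.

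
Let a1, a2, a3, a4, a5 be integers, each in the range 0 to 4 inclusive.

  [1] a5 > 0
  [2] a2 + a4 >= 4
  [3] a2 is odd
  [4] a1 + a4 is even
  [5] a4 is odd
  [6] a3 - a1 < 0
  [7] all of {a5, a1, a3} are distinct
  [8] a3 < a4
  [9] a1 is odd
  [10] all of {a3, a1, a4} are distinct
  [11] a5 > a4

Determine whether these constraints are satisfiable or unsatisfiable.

The assignment a1 = 1, a2 = 1, a3 = 0, a4 = 3, a5 = 4 works:
  constraint 2 holds since a2 + a4 = 4.
  constraint 6 holds since a3 - a1 = -1.
  constraint 7 holds since values 4, 1, 0 are distinct.
The rest check out directly.

Satisfiable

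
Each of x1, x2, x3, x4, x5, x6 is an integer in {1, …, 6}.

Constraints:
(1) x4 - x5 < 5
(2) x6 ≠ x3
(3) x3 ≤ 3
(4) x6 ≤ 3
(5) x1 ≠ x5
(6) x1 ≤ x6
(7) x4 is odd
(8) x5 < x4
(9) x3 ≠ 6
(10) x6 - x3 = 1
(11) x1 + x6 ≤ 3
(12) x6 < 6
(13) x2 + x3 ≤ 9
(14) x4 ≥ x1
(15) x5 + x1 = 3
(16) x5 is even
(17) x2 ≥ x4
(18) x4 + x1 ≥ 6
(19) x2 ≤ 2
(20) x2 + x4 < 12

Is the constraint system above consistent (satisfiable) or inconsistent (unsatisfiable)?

From constraints 17 and 19: x4 ≤ x2 ≤ 2. From constraints 4 and 6: x1 ≤ x6 ≤ 3. Hence x4 + x1 ≤ 5. But constraint 18 requires x4 + x1 ≥ 6, and 6 > 5. Contradiction.

Unsatisfiable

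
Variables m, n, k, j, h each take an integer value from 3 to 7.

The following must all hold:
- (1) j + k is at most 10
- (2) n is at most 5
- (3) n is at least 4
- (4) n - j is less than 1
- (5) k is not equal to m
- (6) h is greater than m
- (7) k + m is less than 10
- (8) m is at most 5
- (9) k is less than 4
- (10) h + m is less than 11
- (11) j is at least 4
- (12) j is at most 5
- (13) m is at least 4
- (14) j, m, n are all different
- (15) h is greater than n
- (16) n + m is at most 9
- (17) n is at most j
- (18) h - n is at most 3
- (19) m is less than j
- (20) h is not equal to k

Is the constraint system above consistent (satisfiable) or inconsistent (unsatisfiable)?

Constraints 2, 3, 8, 11, 12, and 13 confine each of j, m, n to the 2 values {4, 5}.
Constraint 14 requires all 3 of them to be distinct, but only 2 values are available — impossible by the pigeonhole principle.

Unsatisfiable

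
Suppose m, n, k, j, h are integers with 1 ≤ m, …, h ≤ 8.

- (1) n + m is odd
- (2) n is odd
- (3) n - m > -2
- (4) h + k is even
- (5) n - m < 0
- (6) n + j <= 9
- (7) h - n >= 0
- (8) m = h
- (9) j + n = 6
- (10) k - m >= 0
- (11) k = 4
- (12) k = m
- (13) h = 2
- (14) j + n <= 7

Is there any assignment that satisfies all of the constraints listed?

Constraint 11 fixes k = 4 and constraint 13 fixes h = 2. Constraints 8 and 12 give k = m = h, so k = h. But 4 ≠ 2 — contradiction.

Unsatisfiable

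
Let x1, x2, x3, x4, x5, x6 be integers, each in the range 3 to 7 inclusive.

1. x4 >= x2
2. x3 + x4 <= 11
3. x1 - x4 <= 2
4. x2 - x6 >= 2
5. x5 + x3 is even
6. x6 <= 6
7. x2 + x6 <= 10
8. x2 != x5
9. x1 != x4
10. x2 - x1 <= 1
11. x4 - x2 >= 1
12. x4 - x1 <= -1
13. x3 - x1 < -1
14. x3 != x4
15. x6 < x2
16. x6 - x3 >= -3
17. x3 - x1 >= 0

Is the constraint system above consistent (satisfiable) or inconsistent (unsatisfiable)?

Unsatisfiable

Constraints 4, 11, 12, 16, and 17 give x6 − x3 ≥ -3, x3 − x1 ≥ 0, x1 − x4 ≥ 1, x4 − x2 ≥ 1, x2 − x6 ≥ 2.
Adding all 5 inequalities: the left sides telescope to 0, and the right sides sum to (-3) + 0 + 1 + 1 + 2 = 1. So 0 ≥ 1, which is false.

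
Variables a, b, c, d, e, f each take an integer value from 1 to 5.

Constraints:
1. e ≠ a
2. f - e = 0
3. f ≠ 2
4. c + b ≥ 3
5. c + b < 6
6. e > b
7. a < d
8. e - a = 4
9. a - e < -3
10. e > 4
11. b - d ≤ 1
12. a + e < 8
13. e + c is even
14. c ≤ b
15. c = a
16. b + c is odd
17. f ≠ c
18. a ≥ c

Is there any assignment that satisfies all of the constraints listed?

One satisfying assignment is a = 1, b = 4, c = 1, d = 4, e = 5, f = 5.
For the less obvious constraints — constraint 2: f - e = 0; constraint 4: c + b = 5 — and the others hold by inspection.

Satisfiable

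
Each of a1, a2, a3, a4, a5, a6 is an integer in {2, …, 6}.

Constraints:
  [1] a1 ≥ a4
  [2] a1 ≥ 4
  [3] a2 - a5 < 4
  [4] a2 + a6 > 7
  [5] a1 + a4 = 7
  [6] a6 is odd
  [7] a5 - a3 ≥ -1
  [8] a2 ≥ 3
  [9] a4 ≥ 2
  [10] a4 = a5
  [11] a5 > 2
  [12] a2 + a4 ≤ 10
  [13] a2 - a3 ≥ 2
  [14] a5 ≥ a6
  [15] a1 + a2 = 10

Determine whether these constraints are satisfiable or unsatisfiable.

Try a1 = 4, a2 = 6, a3 = 3, a4 = 3, a5 = 3, a6 = 3.
Check constraint 3: a2 - a5 = 3; constraint 4: a2 + a6 = 9. The remaining constraints are straightforward to verify.

Satisfiable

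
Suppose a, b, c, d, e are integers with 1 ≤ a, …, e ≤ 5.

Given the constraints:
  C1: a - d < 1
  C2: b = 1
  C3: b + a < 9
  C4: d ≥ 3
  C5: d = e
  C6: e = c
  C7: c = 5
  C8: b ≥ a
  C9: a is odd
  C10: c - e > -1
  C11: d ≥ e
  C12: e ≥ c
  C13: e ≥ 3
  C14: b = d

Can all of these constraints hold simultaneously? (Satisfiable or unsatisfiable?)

Constraint 2 fixes b = 1 and constraint 7 fixes c = 5. Constraints 5, 6, and 14 give b = d = e = c, so b = c. But 1 ≠ 5 — contradiction.

Unsatisfiable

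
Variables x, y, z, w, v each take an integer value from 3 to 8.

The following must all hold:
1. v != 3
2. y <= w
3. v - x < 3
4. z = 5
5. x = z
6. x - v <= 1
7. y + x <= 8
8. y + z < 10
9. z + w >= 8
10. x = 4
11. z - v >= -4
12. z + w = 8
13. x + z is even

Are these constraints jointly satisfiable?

Unsatisfiable

Constraint 10 fixes x = 4 and constraint 4 fixes z = 5, but constraint 5 requires x = z. Since 4 ≠ 5, contradiction.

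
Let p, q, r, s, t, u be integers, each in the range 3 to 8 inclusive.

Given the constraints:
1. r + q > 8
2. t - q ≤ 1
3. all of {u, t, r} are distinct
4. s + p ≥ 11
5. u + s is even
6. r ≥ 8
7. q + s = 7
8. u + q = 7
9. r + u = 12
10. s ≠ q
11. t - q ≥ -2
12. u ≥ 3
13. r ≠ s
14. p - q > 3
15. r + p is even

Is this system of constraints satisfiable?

Try p = 8, q = 3, r = 8, s = 4, t = 3, u = 4.
Check constraint 1: r + q = 11; constraint 2: t - q = 0; constraint 4: s + p = 12. The remaining constraints are straightforward to verify.

Satisfiable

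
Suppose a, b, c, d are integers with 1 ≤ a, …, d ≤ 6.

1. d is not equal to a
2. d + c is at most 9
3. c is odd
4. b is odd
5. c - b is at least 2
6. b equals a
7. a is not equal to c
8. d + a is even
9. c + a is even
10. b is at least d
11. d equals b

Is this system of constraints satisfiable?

Unsatisfiable

From constraints 6 and 11, d = b = a, so d = a. But constraint 1 says d ≠ a. Contradiction.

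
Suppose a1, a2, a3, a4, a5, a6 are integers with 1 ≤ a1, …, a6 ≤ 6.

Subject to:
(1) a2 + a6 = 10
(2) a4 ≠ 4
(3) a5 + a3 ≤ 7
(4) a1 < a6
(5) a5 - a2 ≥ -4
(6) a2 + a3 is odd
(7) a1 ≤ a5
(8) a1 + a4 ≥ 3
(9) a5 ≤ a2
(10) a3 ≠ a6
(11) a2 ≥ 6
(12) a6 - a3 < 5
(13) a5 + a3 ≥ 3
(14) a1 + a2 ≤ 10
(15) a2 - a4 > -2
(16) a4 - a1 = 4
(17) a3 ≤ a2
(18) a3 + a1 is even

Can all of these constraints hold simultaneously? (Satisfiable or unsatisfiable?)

The assignment a1 = 1, a2 = 6, a3 = 1, a4 = 5, a5 = 5, a6 = 4 works:
  constraint 1 holds since a2 + a6 = 10.
  constraint 3 holds since a5 + a3 = 6.
The rest check out directly.

Satisfiable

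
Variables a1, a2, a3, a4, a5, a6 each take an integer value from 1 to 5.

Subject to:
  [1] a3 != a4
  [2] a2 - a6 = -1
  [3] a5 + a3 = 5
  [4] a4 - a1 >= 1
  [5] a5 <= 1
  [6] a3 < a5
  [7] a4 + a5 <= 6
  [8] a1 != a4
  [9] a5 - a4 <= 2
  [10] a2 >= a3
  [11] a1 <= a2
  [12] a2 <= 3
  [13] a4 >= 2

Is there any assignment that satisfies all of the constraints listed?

From constraint 5: a5 ≤ 1. From constraints 10 and 12: a3 ≤ a2 ≤ 3. Hence a5 + a3 ≤ 4. But constraint 3 requires a5 + a3 = 5, and 5 > 4. Contradiction.

Unsatisfiable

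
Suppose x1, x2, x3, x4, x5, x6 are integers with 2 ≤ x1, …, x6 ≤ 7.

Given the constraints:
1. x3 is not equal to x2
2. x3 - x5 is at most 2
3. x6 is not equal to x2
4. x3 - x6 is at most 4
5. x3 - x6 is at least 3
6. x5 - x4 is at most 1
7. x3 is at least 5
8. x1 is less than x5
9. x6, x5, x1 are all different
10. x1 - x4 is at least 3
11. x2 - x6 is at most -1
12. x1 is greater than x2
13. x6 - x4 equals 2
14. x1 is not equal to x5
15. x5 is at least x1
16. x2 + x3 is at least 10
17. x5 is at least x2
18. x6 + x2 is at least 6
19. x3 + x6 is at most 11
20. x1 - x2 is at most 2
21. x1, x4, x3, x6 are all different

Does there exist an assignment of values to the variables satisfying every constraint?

Unsatisfiable

Constraints 2, 5, 6, 10, 11, and 20 give x1 − x4 ≥ 3, x4 − x5 ≥ -1, x5 − x3 ≥ -2, x3 − x6 ≥ 3, x6 − x2 ≥ 1, x2 − x1 ≥ -2.
Adding all 6 inequalities: the left sides telescope to 0, and the right sides sum to 3 + (-1) + (-2) + 3 + 1 + (-2) = 2. So 0 ≥ 2, which is false.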